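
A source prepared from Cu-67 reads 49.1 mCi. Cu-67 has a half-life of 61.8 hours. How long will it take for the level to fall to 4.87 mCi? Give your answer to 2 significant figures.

210 hours

Fraction remaining = 4.87/49.1 ≈ 0.099185.
n = log₂(49.1/4.87) = ln(10.082)/ln 2 ≈ 3.3337 half-lives.
t = n × t½ = 3.3337 × 61.8 ≈ 206.02 hours.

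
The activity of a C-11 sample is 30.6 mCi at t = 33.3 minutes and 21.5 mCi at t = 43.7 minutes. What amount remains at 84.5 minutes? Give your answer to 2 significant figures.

5.4 mCi

Over Δt = 43.7 − 33.3 = 10.4 minutes, the level fell by a factor of 30.6/21.5 ≈ 1.4233.
n = log₂(1.4233) ≈ 0.50919 half-lives, so t½ = 10.4/0.50919 ≈ 20.424 minutes.
From t = 43.7 to t = 84.5: 21.5 × (1/2)^((84.5−43.7)/20.424) ≈ 5.3839 mCi.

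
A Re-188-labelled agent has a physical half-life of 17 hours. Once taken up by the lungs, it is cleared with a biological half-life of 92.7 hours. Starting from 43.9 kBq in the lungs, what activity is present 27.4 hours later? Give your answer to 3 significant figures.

11.7 kBq

1/t_eff = 1/t_phys + 1/t_biol = 1/17 + 1/92.7 = 0.069611 per hour.
t_eff = 17 × 92.7 / (17 + 92.7) ≈ 14.366 hours.
Remaining = 43.9 × (1/2)^(27.4/14.366) = 43.9 × (1/2)^1.9073 ≈ 11.703 kBq.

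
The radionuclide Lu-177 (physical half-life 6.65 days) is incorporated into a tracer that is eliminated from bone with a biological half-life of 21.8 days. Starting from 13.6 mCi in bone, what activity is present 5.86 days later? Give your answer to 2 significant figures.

1/t_eff = 1/t_phys + 1/t_biol = 1/6.65 + 1/21.8 = 0.19625 per day.
t_eff = 6.65 × 21.8 / (6.65 + 21.8) ≈ 5.0956 days.
Remaining = 13.6 × (1/2)^(5.86/5.0956) = 13.6 × (1/2)^1.15 ≈ 6.1285 mCi.

6.1 mCi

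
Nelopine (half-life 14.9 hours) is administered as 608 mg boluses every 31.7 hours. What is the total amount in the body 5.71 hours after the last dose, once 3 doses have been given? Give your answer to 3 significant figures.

597 mg

The 3 doses were given 69.11, 37.41, 5.71 hours ago.
Total = 608·(1/2)^(69.11/14.9) + 608·(1/2)^(37.41/14.9) + 608·(1/2)^(5.71/14.9)
      = 24.415 + 106.68 + 466.17 ≈ 597.27 mg.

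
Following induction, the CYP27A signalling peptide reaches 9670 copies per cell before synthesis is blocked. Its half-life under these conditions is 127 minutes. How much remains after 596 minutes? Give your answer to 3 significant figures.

374 copies per cell

Number of half-lives: n = 596/127 ≈ 4.6929.
Remaining = 9670 × (1/2)^4.6929 = 9670 × 0.038663 ≈ 373.87 copies per cell.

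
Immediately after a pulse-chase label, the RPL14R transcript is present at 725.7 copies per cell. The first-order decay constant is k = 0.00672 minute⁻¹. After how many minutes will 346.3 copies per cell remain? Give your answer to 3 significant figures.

110 minutes

t½ = ln 2 / k = 0.69315 / 0.00672 ≈ 103.15 minutes.
Fraction remaining = 346.3/725.7 ≈ 0.47719.
n = log₂(725.7/346.3) = ln(2.0956)/ln 2 ≈ 1.0674 half-lives.
t = n × t½ = 1.0674 × 103.15 ≈ 110.09 minutes.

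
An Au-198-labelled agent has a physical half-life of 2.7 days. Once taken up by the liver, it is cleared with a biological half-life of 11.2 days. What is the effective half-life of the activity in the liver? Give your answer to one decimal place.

2.2 days

1/t_eff = 1/t_phys + 1/t_biol = 1/2.7 + 1/11.2 = 0.45966 per day.
t_eff = 2.7 × 11.2 / (2.7 + 11.2) ≈ 2.1755 days.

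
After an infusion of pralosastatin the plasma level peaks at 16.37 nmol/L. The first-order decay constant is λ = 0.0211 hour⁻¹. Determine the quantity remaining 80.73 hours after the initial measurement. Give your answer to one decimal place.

3.0 nmol/L

t½ = ln 2 / λ = 0.69315 / 0.0211 ≈ 32.851 hours.
Number of half-lives: n = 80.73/32.851 ≈ 2.4575.
Remaining = 16.37 × (1/2)^2.4575 = 16.37 × 0.18206 ≈ 2.9804 nmol/L.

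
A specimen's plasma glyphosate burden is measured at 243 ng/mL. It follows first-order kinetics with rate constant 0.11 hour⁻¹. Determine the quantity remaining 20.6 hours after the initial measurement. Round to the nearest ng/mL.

t½ = ln 2 / λ = 0.69315 / 0.11 ≈ 6.3013 hours.
Number of half-lives: n = 20.6/6.3013 ≈ 3.2691.
Remaining = 243 × (1/2)^3.2691 = 243 × 0.10373 ≈ 25.205 ng/mL.

25 ng/mL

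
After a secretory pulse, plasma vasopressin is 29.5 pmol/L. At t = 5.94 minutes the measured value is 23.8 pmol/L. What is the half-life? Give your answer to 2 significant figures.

19 minutes

A/A₀ = 23.8/29.5 ≈ 0.80678.
n = log₂(1.2395) ≈ 0.30975 half-lives elapsed in 5.94 minutes.
t½ = 5.94/0.30975 ≈ 19.177 minutes.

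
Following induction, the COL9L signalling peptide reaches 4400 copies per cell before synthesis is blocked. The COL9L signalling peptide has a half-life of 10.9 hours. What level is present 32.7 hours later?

Elapsed time is 3 half-lives (32.7/10.9).
Each half-life halves the amount: 4400 × (1/2)^3 = 4400/8 = 550 copies per cell.

550 copies per cell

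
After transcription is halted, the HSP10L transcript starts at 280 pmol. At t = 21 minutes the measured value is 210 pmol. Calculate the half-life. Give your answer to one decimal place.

A/A₀ = 210/280 ≈ 0.75.
n = log₂(1.3333) ≈ 0.41504 half-lives elapsed in 21 minutes.
t½ = 21/0.41504 ≈ 50.598 minutes.

50.6 minutes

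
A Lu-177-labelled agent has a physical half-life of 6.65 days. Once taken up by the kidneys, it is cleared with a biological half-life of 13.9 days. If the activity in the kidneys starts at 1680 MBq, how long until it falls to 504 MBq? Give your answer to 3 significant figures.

1/t_eff = 1/t_phys + 1/t_biol = 1/6.65 + 1/13.9 = 0.22232 per day.
t_eff = 6.65 × 13.9 / (6.65 + 13.9) ≈ 4.4981 days.
n = log₂(1680/504) ≈ 1.737; t = 1.737 × 4.4981 ≈ 7.813 days.

7.81 days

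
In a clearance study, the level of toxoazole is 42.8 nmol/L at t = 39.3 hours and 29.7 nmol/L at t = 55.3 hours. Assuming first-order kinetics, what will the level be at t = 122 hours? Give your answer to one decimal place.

6.5 nmol/L

Over Δt = 55.3 − 39.3 = 16 hours, the level fell by a factor of 42.8/29.7 ≈ 1.4411.
n = log₂(1.4411) ≈ 0.52715 half-lives, so t½ = 16/0.52715 ≈ 30.352 hours.
From t = 55.3 to t = 122: 29.7 × (1/2)^((122−55.3)/30.352) ≈ 6.4748 nmol/L.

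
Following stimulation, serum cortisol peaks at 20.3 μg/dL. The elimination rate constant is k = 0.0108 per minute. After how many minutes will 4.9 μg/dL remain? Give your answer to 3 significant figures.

t½ = ln 2 / k = 0.69315 / 0.0108 ≈ 64.18 minutes.
Fraction remaining = 4.9/20.3 ≈ 0.24138.
n = log₂(20.3/4.9) = ln(4.1429)/ln 2 ≈ 2.0506 half-lives.
t = n × t½ = 2.0506 × 64.18 ≈ 131.61 minutes.

132 minutes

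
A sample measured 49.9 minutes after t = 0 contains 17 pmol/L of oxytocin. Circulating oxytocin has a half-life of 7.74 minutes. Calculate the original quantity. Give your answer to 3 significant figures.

1480 pmol/L

Number of half-lives elapsed: n = 49.9/7.74 ≈ 6.447.
A₀ = A × 2^n = 17 × 2^6.447 = 17 × 87.247 ≈ 1483.2 pmol/L.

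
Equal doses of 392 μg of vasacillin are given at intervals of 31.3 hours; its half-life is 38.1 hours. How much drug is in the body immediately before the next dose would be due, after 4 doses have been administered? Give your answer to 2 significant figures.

The 4 doses were given 125.2, 93.9, 62.6, 31.3 hours ago.
Total = 392·(1/2)^(125.2/38.1) + 392·(1/2)^(93.9/38.1) + 392·(1/2)^(62.6/38.1) + 392·(1/2)^(31.3/38.1)
      = 40.186 + 71.019 + 125.51 + 221.81 ≈ 458.53 μg.

460 μg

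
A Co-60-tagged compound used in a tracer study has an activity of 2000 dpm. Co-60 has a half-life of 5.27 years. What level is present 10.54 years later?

500 dpm

Elapsed time is 2 half-lives (10.54/5.27).
Each half-life halves the amount: 2000 × (1/2)^2 = 2000/4 = 500 dpm.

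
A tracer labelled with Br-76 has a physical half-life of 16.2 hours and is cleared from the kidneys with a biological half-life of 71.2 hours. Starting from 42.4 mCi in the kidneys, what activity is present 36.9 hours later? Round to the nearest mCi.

1/t_eff = 1/t_phys + 1/t_biol = 1/16.2 + 1/71.2 = 0.075773 per hour.
t_eff = 16.2 × 71.2 / (16.2 + 71.2) ≈ 13.197 hours.
Remaining = 42.4 × (1/2)^(36.9/13.197) = 42.4 × (1/2)^2.796 ≈ 6.1049 mCi.

6 mCi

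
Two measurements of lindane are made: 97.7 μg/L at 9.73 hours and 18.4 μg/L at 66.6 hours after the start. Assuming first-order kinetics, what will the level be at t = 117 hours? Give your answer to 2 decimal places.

4.19 μg/L

Over Δt = 66.6 − 9.73 = 56.87 hours, the level fell by a factor of 97.7/18.4 ≈ 5.3098.
n = log₂(5.3098) ≈ 2.4087 half-lives, so t½ = 56.87/2.4087 ≈ 23.611 hours.
From t = 66.6 to t = 117: 18.4 × (1/2)^((117−66.6)/23.611) ≈ 4.1902 μg/L.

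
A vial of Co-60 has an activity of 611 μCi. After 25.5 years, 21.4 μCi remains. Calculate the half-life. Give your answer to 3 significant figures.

A/A₀ = 21.4/611 ≈ 0.035025.
n = log₂(28.551) ≈ 4.8355 half-lives elapsed in 25.5 years.
t½ = 25.5/4.8355 ≈ 5.2735 years.

5.27 years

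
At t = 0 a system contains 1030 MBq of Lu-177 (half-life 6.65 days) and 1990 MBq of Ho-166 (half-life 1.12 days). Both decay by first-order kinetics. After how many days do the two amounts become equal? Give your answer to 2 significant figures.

Set 1030·(1/2)^(t/6.65) = 1990·(1/2)^(t/1.12).
Taking log₂: log₂(1030/1990) = t·(1/6.65 − 1/1.12).
log₂(0.51759) = -0.95012; 1/6.65 − 1/1.12 = -0.74248.
t = -0.95012 / -0.74248 ≈ 1.2797 days.

1.3 days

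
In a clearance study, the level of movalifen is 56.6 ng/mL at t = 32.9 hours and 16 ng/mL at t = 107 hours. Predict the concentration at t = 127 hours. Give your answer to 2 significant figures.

11 ng/mL

Over Δt = 107 − 32.9 = 74.1 hours, the level fell by a factor of 56.6/16 ≈ 3.5375.
n = log₂(3.5375) ≈ 1.8227 half-lives, so t½ = 74.1/1.8227 ≈ 40.653 hours.
From t = 107 to t = 127: 16 × (1/2)^((127−107)/40.653) ≈ 11.377 ng/mL.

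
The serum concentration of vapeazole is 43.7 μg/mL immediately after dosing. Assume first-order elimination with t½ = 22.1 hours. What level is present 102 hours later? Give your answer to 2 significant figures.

1.8 μg/mL

Number of half-lives: n = 102/22.1 ≈ 4.6154.
Remaining = 43.7 × (1/2)^4.6154 = 43.7 × 0.040797 ≈ 1.7828 μg/mL.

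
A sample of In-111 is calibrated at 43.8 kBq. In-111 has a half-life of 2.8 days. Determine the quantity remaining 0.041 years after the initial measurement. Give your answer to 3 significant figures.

Convert the elapsed time: 0.041 years = 14.965 days.
Number of half-lives: n = 14.965/2.8 ≈ 5.3446.
Remaining = 43.8 × (1/2)^5.3446 = 43.8 × 0.024609 ≈ 1.0779 kBq.

1.08 kBq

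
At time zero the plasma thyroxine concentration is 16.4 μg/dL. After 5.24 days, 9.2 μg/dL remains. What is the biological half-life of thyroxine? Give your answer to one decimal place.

A/A₀ = 9.2/16.4 ≈ 0.56098.
n = log₂(1.7826) ≈ 0.83399 half-lives elapsed in 5.24 days.
t½ = 5.24/0.83399 ≈ 6.283 days.

6.3 days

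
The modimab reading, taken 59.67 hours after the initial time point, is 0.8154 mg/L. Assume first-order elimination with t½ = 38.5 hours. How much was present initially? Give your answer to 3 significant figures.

2.39 mg/L

Number of half-lives elapsed: n = 59.67/38.5 ≈ 1.5499.
A₀ = A × 2^n = 0.8154 × 2^1.5499 = 0.8154 × 2.9279 ≈ 2.3874 mg/L.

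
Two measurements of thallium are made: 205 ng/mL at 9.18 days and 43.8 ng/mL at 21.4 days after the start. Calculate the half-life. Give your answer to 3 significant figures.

5.49 days

Over Δt = 21.4 − 9.18 = 12.22 days, the level fell by a factor of 205/43.8 ≈ 4.6804.
n = log₂(4.6804) ≈ 2.2266 half-lives, so t½ = 12.22/2.2266 ≈ 5.4881 days.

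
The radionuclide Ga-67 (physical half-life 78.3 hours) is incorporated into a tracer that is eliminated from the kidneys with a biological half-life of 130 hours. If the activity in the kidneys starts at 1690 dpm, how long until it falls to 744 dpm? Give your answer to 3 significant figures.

57.8 hours

1/t_eff = 1/t_phys + 1/t_biol = 1/78.3 + 1/130 = 0.020464 per hour.
t_eff = 78.3 × 130 / (78.3 + 130) ≈ 48.867 hours.
n = log₂(1690/744) ≈ 1.1836; t = 1.1836 × 48.867 ≈ 57.841 hours.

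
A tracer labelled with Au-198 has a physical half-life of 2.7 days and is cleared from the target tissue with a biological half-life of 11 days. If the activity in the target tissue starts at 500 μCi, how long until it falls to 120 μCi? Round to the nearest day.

4 days

1/t_eff = 1/t_phys + 1/t_biol = 1/2.7 + 1/11 = 0.46128 per day.
t_eff = 2.7 × 11 / (2.7 + 11) ≈ 2.1679 days.
n = log₂(500/120) ≈ 2.0589; t = 2.0589 × 2.1679 ≈ 4.4634 days.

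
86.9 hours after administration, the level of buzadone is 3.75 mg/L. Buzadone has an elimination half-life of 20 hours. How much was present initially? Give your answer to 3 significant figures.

Number of half-lives elapsed: n = 86.9/20 ≈ 4.345.
A₀ = A × 2^n = 3.75 × 2^4.345 = 3.75 × 20.322 ≈ 76.209 mg/L.

76.2 mg/L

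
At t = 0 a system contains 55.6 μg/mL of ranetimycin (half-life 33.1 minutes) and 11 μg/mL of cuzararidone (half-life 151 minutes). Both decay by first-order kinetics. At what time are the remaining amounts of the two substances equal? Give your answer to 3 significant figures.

99.1 minutes

Set 55.6·(1/2)^(t/33.1) = 11·(1/2)^(t/151).
Taking log₂: log₂(55.6/11) = t·(1/33.1 − 1/151).
log₂(5.0545) = 2.3376; 1/33.1 − 1/151 = 0.023589.
t = 2.3376 / 0.023589 ≈ 99.096 minutes.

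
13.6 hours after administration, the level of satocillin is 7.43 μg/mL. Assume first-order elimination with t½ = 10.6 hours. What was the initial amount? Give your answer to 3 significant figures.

Number of half-lives elapsed: n = 13.6/10.6 ≈ 1.283.
A₀ = A × 2^n = 7.43 × 2^1.283 = 7.43 × 2.4335 ≈ 18.081 μg/mL.

18.1 μg/mL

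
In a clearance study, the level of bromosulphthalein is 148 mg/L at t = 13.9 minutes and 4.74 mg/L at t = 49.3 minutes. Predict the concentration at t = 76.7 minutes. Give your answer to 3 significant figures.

0.330 mg/L

Over Δt = 49.3 − 13.9 = 35.4 minutes, the level fell by a factor of 148/4.74 ≈ 31.224.
n = log₂(31.224) ≈ 4.9646 half-lives, so t½ = 35.4/4.9646 ≈ 7.1305 minutes.
From t = 49.3 to t = 76.7: 4.74 × (1/2)^((76.7−49.3)/7.1305) ≈ 0.33039 mg/L.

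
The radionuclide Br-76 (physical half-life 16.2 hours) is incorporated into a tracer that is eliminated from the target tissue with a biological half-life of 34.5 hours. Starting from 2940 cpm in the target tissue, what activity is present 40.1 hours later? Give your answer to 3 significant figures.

1/t_eff = 1/t_phys + 1/t_biol = 1/16.2 + 1/34.5 = 0.090714 per hour.
t_eff = 16.2 × 34.5 / (16.2 + 34.5) ≈ 11.024 hours.
Remaining = 2940 × (1/2)^(40.1/11.024) = 2940 × (1/2)^3.6376 ≈ 236.22 cpm.

236 cpm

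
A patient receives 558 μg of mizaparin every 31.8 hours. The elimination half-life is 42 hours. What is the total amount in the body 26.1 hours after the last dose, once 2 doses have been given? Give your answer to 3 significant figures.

577 μg

The 2 doses were given 57.9, 26.1 hours ago.
Total = 558·(1/2)^(57.9/42) + 558·(1/2)^(26.1/42)
      = 214.61 + 362.72 ≈ 577.32 μg.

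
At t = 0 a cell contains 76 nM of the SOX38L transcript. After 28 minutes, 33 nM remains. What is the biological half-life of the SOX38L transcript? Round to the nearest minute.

A/A₀ = 33/76 ≈ 0.43421.
n = log₂(2.303) ≈ 1.2035 half-lives elapsed in 28 minutes.
t½ = 28/1.2035 ≈ 23.265 minutes.

23 minutes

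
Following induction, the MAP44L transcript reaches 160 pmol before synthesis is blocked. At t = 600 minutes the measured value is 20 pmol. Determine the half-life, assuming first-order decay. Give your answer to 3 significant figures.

A/A₀ = 20/160 ≈ 0.125.
n = log₂(8) ≈ 3 half-lives elapsed in 600 minutes.
t½ = 600/3 ≈ 200 minutes.

200 minutes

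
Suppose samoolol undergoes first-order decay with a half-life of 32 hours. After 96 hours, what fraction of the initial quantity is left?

n = 96/32 ≈ 3 half-lives.
Fraction remaining = (1/2)^3 ≈ 0.125.

0.125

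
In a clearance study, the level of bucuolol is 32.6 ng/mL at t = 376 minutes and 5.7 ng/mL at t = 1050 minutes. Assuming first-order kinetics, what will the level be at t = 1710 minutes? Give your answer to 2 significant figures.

1.0 ng/mL

Over Δt = 1050 − 376 = 674 minutes, the level fell by a factor of 32.6/5.7 ≈ 5.7193.
n = log₂(5.7193) ≈ 2.5158 half-lives, so t½ = 674/2.5158 ≈ 267.9 minutes.
From t = 1050 to t = 1710: 5.7 × (1/2)^((1710−1050)/267.9) ≈ 1.0334 ng/mL.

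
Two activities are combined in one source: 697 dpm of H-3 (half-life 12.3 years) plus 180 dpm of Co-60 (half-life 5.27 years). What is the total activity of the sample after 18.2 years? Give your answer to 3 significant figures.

266 dpm

H-3: 697 × (1/2)^(18.2/12.3) = 697 × (1/2)^1.4797 ≈ 249.92 dpm.
Co-60: 180 × (1/2)^(18.2/5.27) = 180 × (1/2)^3.4535 ≈ 16.431 dpm.
Total = 249.92 + 16.431 ≈ 266.35 dpm.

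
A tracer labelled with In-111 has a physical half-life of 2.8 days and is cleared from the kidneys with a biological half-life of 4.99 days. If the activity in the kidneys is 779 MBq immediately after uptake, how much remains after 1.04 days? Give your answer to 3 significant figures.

521 MBq

1/t_eff = 1/t_phys + 1/t_biol = 1/2.8 + 1/4.99 = 0.55754 per day.
t_eff = 2.8 × 4.99 / (2.8 + 4.99) ≈ 1.7936 days.
Remaining = 779 × (1/2)^(1.04/1.7936) = 779 × (1/2)^0.57985 ≈ 521.18 MBq.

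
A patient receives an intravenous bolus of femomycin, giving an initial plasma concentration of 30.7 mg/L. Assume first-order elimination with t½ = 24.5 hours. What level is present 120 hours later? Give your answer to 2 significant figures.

1.0 mg/L

Number of half-lives: n = 120/24.5 ≈ 4.898.
Remaining = 30.7 × (1/2)^4.898 = 30.7 × 0.03354 ≈ 1.0297 mg/L.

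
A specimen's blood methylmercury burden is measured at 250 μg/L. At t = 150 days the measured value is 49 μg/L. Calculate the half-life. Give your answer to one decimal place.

A/A₀ = 49/250 ≈ 0.196.
n = log₂(5.102) ≈ 2.3511 half-lives elapsed in 150 days.
t½ = 150/2.3511 ≈ 63.801 days.

63.8 days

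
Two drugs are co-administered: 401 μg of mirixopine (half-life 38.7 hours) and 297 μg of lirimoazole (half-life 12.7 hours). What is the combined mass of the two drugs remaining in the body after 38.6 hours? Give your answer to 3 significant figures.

mirixopine: 401 × (1/2)^(38.6/38.7) = 401 × (1/2)^0.99742 ≈ 200.86 μg.
lirimoazole: 297 × (1/2)^(38.6/12.7) = 297 × (1/2)^3.0394 ≈ 36.126 μg.
Total = 200.86 + 36.126 ≈ 236.99 μg.

237 μg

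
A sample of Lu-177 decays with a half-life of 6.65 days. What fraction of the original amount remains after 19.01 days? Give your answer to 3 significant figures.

0.138

n = 19.01/6.65 ≈ 2.8586 half-lives.
Fraction remaining = (1/2)^2.8586 ≈ 0.13787.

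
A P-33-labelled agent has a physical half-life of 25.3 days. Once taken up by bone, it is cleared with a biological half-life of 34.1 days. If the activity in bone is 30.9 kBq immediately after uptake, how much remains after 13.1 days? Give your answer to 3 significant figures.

16.5 kBq

1/t_eff = 1/t_phys + 1/t_biol = 1/25.3 + 1/34.1 = 0.068851 per day.
t_eff = 25.3 × 34.1 / (25.3 + 34.1) ≈ 14.524 days.
Remaining = 30.9 × (1/2)^(13.1/14.524) = 30.9 × (1/2)^0.90195 ≈ 16.537 kBq.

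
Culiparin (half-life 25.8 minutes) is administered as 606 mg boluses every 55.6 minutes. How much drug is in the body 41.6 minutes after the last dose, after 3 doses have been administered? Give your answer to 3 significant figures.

253 mg

The 3 doses were given 152.8, 97.2, 41.6 minutes ago.
Total = 606·(1/2)^(152.8/25.8) + 606·(1/2)^(97.2/25.8) + 606·(1/2)^(41.6/25.8)
      = 9.9914 + 44.5 + 198.19 ≈ 252.69 mg.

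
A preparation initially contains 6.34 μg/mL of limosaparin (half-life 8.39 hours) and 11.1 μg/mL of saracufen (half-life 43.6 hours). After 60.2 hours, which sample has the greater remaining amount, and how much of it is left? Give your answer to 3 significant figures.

saracufen, 4.26 μg/mL

limosaparin: 6.34 × (1/2)^7.1752 ≈ 0.043867 μg/mL.
saracufen: 11.1 × (1/2)^1.3807 ≈ 4.2627 μg/mL.
Saracufen has more remaining, at ≈ 4.2627 μg/mL.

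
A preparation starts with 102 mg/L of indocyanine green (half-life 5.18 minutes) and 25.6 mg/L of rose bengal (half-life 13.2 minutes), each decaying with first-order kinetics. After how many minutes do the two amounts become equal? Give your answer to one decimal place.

17.0 minutes

Set 102·(1/2)^(t/5.18) = 25.6·(1/2)^(t/13.2).
Taking log₂: log₂(102/25.6) = t·(1/5.18 − 1/13.2).
log₂(3.9844) = 1.9944; 1/5.18 − 1/13.2 = 0.11729.
t = 1.9944 / 0.11729 ≈ 17.003 minutes.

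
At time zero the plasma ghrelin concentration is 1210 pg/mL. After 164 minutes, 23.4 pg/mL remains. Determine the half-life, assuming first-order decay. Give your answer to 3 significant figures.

28.8 minutes

A/A₀ = 23.4/1210 ≈ 0.019339.
n = log₂(51.709) ≈ 5.6924 half-lives elapsed in 164 minutes.
t½ = 164/5.6924 ≈ 28.811 minutes.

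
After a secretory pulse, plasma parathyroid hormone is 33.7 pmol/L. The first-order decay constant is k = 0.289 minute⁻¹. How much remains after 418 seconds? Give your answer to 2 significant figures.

t½ = ln 2 / k = 0.69315 / 0.289 ≈ 2.3984 minutes.
Convert the elapsed time: 418 seconds = 6.96667 minutes.
Number of half-lives: n = 6.96667/2.3984 ≈ 2.9047.
Remaining = 33.7 × (1/2)^2.9047 = 33.7 × 0.13354 ≈ 4.5002 pmol/L.

4.5 pmol/L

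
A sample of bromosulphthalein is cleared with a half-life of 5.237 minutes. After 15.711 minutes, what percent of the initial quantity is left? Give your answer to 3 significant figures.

12.5%

n = 15.711/5.237 ≈ 3 half-lives.
Fraction remaining = (1/2)^3 ≈ 0.125, i.e. 12.5%.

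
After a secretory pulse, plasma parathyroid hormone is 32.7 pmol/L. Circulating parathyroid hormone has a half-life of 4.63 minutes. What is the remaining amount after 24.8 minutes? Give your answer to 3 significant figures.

0.798 pmol/L

Number of half-lives: n = 24.8/4.63 ≈ 5.3564.
Remaining = 32.7 × (1/2)^5.3564 = 32.7 × 0.02441 ≈ 0.79821 pmol/L.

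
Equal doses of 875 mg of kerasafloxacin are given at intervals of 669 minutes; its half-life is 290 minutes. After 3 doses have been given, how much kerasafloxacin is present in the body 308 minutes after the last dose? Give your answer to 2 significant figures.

The 3 doses were given 1646, 977, 308 minutes ago.
Total = 875·(1/2)^(1646/290) + 875·(1/2)^(977/290) + 875·(1/2)^(308/290)
      = 17.116 + 84.693 + 419.08 ≈ 520.89 mg.

520 mg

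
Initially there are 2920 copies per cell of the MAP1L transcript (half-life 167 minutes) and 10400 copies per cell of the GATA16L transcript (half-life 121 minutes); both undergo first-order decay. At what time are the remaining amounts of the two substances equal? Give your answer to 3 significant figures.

805 minutes

Set 2920·(1/2)^(t/167) = 10400·(1/2)^(t/121).
Taking log₂: log₂(2920/10400) = t·(1/167 − 1/121).
log₂(0.28077) = -1.8325; 1/167 − 1/121 = -0.0022764.
t = -1.8325 / -0.0022764 ≈ 805 minutes.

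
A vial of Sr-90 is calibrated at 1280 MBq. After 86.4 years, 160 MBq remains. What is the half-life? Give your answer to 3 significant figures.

A/A₀ = 160/1280 ≈ 0.125.
n = log₂(8) ≈ 3 half-lives elapsed in 86.4 years.
t½ = 86.4/3 ≈ 28.8 years.

28.8 years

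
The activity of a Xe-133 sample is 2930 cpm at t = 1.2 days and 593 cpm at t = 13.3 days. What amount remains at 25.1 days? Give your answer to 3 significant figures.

Over Δt = 13.3 − 1.2 = 12.1 days, the level fell by a factor of 2930/593 ≈ 4.941.
n = log₂(4.941) ≈ 2.3048 half-lives, so t½ = 12.1/2.3048 ≈ 5.2499 days.
From t = 13.3 to t = 25.1: 593 × (1/2)^((25.1−13.3)/5.2499) ≈ 124.87 cpm.

125 cpm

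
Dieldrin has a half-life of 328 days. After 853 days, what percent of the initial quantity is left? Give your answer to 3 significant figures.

n = 853/328 ≈ 2.6006 half-lives.
Fraction remaining = (1/2)^2.6006 ≈ 0.16487, i.e. 16.487%.

16.5%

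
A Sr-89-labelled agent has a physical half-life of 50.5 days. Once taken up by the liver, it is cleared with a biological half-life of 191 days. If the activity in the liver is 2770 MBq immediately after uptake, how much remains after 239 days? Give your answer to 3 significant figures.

43.8 MBq

1/t_eff = 1/t_phys + 1/t_biol = 1/50.5 + 1/191 = 0.025038 per day.
t_eff = 50.5 × 191 / (50.5 + 191) ≈ 39.94 days.
Remaining = 2770 × (1/2)^(239/39.94) = 2770 × (1/2)^5.984 ≈ 43.764 MBq.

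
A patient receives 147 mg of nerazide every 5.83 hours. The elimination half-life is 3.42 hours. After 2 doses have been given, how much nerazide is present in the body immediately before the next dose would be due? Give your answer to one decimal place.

58.9 mg

The 2 doses were given 11.66, 5.83 hours ago.
Total = 147·(1/2)^(11.66/3.42) + 147·(1/2)^(5.83/3.42)
      = 13.836 + 45.098 ≈ 58.934 mg.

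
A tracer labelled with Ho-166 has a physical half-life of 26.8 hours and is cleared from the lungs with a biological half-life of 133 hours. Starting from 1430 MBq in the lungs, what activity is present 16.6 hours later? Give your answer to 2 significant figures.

850 MBq

1/t_eff = 1/t_phys + 1/t_biol = 1/26.8 + 1/133 = 0.044832 per hour.
t_eff = 26.8 × 133 / (26.8 + 133) ≈ 22.305 hours.
Remaining = 1430 × (1/2)^(16.6/22.305) = 1430 × (1/2)^0.74422 ≈ 853.7 MBq.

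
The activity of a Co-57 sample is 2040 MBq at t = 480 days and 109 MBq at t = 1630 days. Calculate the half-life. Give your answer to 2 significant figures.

Over Δt = 1630 − 480 = 1150 days, the level fell by a factor of 2040/109 ≈ 18.716.
n = log₂(18.716) ≈ 4.2262 half-lives, so t½ = 1150/4.2262 ≈ 272.11 days.

270 days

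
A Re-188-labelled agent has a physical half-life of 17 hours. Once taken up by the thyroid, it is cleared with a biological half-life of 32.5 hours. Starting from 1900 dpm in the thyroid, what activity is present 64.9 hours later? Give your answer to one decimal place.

1/t_eff = 1/t_phys + 1/t_biol = 1/17 + 1/32.5 = 0.089593 per hour.
t_eff = 17 × 32.5 / (17 + 32.5) ≈ 11.162 hours.
Remaining = 1900 × (1/2)^(64.9/11.162) = 1900 × (1/2)^5.8146 ≈ 33.759 dpm.

33.8 dpm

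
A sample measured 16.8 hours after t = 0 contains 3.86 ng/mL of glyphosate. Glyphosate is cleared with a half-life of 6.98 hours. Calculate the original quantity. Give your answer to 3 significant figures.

20.5 ng/mL

Number of half-lives elapsed: n = 16.8/6.98 ≈ 2.4069.
A₀ = A × 2^n = 3.86 × 2^2.4069 = 3.86 × 5.3033 ≈ 20.471 ng/mL.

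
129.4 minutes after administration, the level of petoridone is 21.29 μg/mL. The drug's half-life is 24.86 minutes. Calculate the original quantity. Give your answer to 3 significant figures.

Number of half-lives elapsed: n = 129.4/24.86 ≈ 5.2051.
A₀ = A × 2^n = 21.29 × 2^5.2051 = 21.29 × 36.89 ≈ 785.38 μg/mL.

785 μg/mL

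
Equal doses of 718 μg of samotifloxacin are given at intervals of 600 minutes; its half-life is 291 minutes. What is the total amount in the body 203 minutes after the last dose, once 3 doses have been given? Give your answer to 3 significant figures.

574 μg

The 3 doses were given 1403, 803, 203 minutes ago.
Total = 718·(1/2)^(1403/291) + 718·(1/2)^(803/291) + 718·(1/2)^(203/291)
      = 25.396 + 106.03 + 442.72 ≈ 574.15 μg.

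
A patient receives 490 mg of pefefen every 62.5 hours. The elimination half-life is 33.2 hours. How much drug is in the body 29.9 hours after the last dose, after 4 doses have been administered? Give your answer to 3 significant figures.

358 mg

The 4 doses were given 217.4, 154.9, 92.4, 29.9 hours ago.
Total = 490·(1/2)^(217.4/33.2) + 490·(1/2)^(154.9/33.2) + 490·(1/2)^(92.4/33.2) + 490·(1/2)^(29.9/33.2)
      = 5.2359 + 19.306 + 71.185 + 262.47 ≈ 358.2 mg.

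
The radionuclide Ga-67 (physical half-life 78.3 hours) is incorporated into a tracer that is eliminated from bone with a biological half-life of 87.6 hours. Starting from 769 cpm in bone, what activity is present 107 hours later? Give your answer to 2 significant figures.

130 cpm

1/t_eff = 1/t_phys + 1/t_biol = 1/78.3 + 1/87.6 = 0.024187 per hour.
t_eff = 78.3 × 87.6 / (78.3 + 87.6) ≈ 41.345 hours.
Remaining = 769 × (1/2)^(107/41.345) = 769 × (1/2)^2.588 ≈ 127.9 cpm.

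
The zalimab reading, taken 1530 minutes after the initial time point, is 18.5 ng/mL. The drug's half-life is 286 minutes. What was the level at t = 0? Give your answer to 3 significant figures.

Number of half-lives elapsed: n = 1530/286 ≈ 5.3497.
A₀ = A × 2^n = 18.5 × 2^5.3497 = 18.5 × 40.776 ≈ 754.36 ng/mL.

754 ng/mL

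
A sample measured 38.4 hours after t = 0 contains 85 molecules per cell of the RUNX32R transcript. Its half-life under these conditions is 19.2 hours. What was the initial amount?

340 molecules per cell

Number of half-lives elapsed: n = 38.4/19.2 ≈ 2.
A₀ = A × 2^n = 85 × 2^2 = 85 × 4 ≈ 340 molecules per cell.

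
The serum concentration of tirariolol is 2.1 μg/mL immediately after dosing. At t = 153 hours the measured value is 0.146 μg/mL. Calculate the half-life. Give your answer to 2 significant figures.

A/A₀ = 0.146/2.1 ≈ 0.069524.
n = log₂(14.384) ≈ 3.8463 half-lives elapsed in 153 hours.
t½ = 153/3.8463 ≈ 39.778 hours.

40 hours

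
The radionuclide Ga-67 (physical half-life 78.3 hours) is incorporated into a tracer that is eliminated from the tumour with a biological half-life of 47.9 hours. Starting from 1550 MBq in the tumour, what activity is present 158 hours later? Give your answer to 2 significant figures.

39 MBq

1/t_eff = 1/t_phys + 1/t_biol = 1/78.3 + 1/47.9 = 0.033648 per hour.
t_eff = 78.3 × 47.9 / (78.3 + 47.9) ≈ 29.719 hours.
Remaining = 1550 × (1/2)^(158/29.719) = 1550 × (1/2)^5.3164 ≈ 38.898 MBq.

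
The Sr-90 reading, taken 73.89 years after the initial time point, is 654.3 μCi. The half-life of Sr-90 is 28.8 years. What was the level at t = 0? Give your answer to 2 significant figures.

Number of half-lives elapsed: n = 73.89/28.8 ≈ 2.5656.
A₀ = A × 2^n = 654.3 × 2^2.5656 = 654.3 × 5.9201 ≈ 3873.5 μCi.

3900 μCi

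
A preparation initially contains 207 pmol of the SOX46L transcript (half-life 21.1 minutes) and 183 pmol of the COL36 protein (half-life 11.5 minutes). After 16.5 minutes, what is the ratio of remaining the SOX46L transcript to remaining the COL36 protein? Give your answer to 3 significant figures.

1.78

SOX46L transcript: 207 × (1/2)^(16.5/21.1) = 207 × (1/2)^0.78199 ≈ 120.38 pmol.
COL36 protein: 183 × (1/2)^(16.5/11.5) = 183 × (1/2)^1.4348 ≈ 67.692 pmol.
Ratio ≈ 120.38 / 67.692 ≈ 1.7784.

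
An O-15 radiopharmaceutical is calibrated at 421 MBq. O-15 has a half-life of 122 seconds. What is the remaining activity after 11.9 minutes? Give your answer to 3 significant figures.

Convert the elapsed time: 11.9 minutes = 714 seconds.
Number of half-lives: n = 714/122 ≈ 5.8525.
Remaining = 421 × (1/2)^5.8525 = 421 × 0.017307 ≈ 7.2865 MBq.

7.29 MBq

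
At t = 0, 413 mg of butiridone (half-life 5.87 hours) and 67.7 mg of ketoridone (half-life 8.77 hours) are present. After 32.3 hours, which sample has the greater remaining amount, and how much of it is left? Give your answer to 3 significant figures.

butiridone, 9.11 mg

butiridone: 413 × (1/2)^5.5026 ≈ 9.1099 mg.
ketoridone: 67.7 × (1/2)^3.683 ≈ 5.271 mg.
Butiridone has more remaining, at ≈ 9.1099 mg.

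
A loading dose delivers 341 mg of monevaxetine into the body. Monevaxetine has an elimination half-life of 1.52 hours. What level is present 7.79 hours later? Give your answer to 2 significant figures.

9.8 mg

Number of half-lives: n = 7.79/1.52 ≈ 5.125.
Remaining = 341 × (1/2)^5.125 = 341 × 0.028656 ≈ 9.7718 mg.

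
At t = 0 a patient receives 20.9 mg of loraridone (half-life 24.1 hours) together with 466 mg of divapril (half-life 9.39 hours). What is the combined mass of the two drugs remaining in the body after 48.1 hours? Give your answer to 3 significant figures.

loraridone: 20.9 × (1/2)^(48.1/24.1) = 20.9 × (1/2)^1.9959 ≈ 5.24 mg.
divapril: 466 × (1/2)^(48.1/9.39) = 466 × (1/2)^5.1225 ≈ 13.377 mg.
Total = 5.24 + 13.377 ≈ 18.617 mg.

18.6 mg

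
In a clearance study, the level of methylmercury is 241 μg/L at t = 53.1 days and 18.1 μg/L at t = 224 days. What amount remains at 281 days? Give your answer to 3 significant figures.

Over Δt = 224 − 53.1 = 170.9 days, the level fell by a factor of 241/18.1 ≈ 13.315.
n = log₂(13.315) ≈ 3.735 half-lives, so t½ = 170.9/3.735 ≈ 45.757 days.
From t = 224 to t = 281: 18.1 × (1/2)^((281−224)/45.757) ≈ 7.6327 μg/L.

7.63 μg/L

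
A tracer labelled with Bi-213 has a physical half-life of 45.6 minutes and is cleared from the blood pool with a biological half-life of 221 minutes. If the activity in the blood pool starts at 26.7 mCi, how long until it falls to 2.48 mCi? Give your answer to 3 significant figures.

130 minutes

1/t_eff = 1/t_phys + 1/t_biol = 1/45.6 + 1/221 = 0.026455 per minute.
t_eff = 45.6 × 221 / (45.6 + 221) ≈ 37.8 minutes.
n = log₂(26.7/2.48) ≈ 3.4284; t = 3.4284 × 37.8 ≈ 129.6 minutes.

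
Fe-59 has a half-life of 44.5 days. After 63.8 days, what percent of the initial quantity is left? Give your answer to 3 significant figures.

n = 63.8/44.5 ≈ 1.4337 half-lives.
Fraction remaining = (1/2)^1.4337 ≈ 0.37018, i.e. 37.018%.

37.0%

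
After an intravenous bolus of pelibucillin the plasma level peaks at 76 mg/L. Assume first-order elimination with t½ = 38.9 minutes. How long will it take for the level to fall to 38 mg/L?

38/76 = 1/2, so 1 half-life has elapsed.
t = 1 × 38.9 = 38.9 minutes.

38.9 minutes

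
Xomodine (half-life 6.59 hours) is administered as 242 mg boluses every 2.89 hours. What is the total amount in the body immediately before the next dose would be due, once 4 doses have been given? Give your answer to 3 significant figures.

The 4 doses were given 11.56, 8.67, 5.78, 2.89 hours ago.
Total = 242·(1/2)^(11.56/6.59) + 242·(1/2)^(8.67/6.59) + 242·(1/2)^(5.78/6.59) + 242·(1/2)^(2.89/6.59)
      = 71.739 + 97.224 + 131.76 + 178.57 ≈ 479.29 mg.

479 mg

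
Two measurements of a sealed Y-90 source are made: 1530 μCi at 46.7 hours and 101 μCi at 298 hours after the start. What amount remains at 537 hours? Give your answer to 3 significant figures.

Over Δt = 298 − 46.7 = 251.3 hours, the level fell by a factor of 1530/101 ≈ 15.149.
n = log₂(15.149) ≈ 3.9211 half-lives, so t½ = 251.3/3.9211 ≈ 64.089 hours.
From t = 298 to t = 537: 101 × (1/2)^((537−298)/64.089) ≈ 7.616 μCi.

7.62 μCi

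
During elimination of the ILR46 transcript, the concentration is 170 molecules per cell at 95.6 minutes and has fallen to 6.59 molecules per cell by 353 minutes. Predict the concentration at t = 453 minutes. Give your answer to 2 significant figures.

Over Δt = 353 − 95.6 = 257.4 minutes, the level fell by a factor of 170/6.59 ≈ 25.797.
n = log₂(25.797) ≈ 4.6891 half-lives, so t½ = 257.4/4.6891 ≈ 54.893 minutes.
From t = 353 to t = 453: 6.59 × (1/2)^((453−353)/54.893) ≈ 1.8642 molecules per cell.

1.9 molecules per cell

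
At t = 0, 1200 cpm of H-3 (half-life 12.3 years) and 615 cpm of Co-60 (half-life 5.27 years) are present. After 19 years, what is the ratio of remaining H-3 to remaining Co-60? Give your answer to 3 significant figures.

H-3: 1200 × (1/2)^(19/12.3) = 1200 × (1/2)^1.5447 ≈ 411.32 cpm.
Co-60: 615 × (1/2)^(19/5.27) = 615 × (1/2)^3.6053 ≈ 50.532 cpm.
Ratio ≈ 411.32 / 50.532 ≈ 8.1397.

8.14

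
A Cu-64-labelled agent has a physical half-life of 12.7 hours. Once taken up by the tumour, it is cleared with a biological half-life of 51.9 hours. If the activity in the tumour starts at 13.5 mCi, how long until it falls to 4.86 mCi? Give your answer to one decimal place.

15.0 hours

1/t_eff = 1/t_phys + 1/t_biol = 1/12.7 + 1/51.9 = 0.098008 per hour.
t_eff = 12.7 × 51.9 / (12.7 + 51.9) ≈ 10.203 hours.
n = log₂(13.5/4.86) ≈ 1.4739; t = 1.4739 × 10.203 ≈ 15.039 hours.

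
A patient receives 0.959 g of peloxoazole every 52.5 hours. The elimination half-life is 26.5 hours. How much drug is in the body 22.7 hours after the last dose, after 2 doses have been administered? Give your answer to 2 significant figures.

0.66 g

The 2 doses were given 75.2, 22.7 hours ago.
Total = 0.959·(1/2)^(75.2/26.5) + 0.959·(1/2)^(22.7/26.5)
      = 0.13415 + 0.52961 ≈ 0.66375 g.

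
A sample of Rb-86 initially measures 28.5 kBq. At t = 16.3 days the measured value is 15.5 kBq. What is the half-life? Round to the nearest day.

A/A₀ = 15.5/28.5 ≈ 0.54386.
n = log₂(1.8387) ≈ 0.87869 half-lives elapsed in 16.3 days.
t½ = 16.3/0.87869 ≈ 18.55 days.

19 days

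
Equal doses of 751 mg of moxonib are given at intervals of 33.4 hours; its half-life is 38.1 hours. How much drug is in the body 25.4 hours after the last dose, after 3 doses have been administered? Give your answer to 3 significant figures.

The 3 doses were given 92.2, 58.8, 25.4 hours ago.
Total = 751·(1/2)^(92.2/38.1) + 751·(1/2)^(58.8/38.1) + 751·(1/2)^(25.4/38.1)
      = 140.33 + 257.67 + 473.1 ≈ 871.1 mg.

871 mg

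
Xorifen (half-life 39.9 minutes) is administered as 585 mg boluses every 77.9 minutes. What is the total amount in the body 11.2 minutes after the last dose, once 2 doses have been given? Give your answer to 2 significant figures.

610 mg

The 2 doses were given 89.1, 11.2 minutes ago.
Total = 585·(1/2)^(89.1/39.9) + 585·(1/2)^(11.2/39.9)
      = 124.43 + 481.57 ≈ 606 mg.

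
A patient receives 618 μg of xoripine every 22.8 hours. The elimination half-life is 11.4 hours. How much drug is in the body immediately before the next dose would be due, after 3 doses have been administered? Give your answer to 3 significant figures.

203 μg

The 3 doses were given 68.4, 45.6, 22.8 hours ago.
Total = 618·(1/2)^(68.4/11.4) + 618·(1/2)^(45.6/11.4) + 618·(1/2)^(22.8/11.4)
      = 9.6562 + 38.625 + 154.5 ≈ 202.78 μg.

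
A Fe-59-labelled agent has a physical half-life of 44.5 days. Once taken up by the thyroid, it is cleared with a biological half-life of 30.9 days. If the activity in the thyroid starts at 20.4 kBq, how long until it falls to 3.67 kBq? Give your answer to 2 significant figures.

45 days

1/t_eff = 1/t_phys + 1/t_biol = 1/44.5 + 1/30.9 = 0.054834 per day.
t_eff = 44.5 × 30.9 / (44.5 + 30.9) ≈ 18.237 days.
n = log₂(20.4/3.67) ≈ 2.4747; t = 2.4747 × 18.237 ≈ 45.131 days.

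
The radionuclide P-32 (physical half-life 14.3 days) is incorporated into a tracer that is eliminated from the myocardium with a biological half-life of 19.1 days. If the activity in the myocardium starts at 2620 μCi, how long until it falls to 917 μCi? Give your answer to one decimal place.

12.4 days

1/t_eff = 1/t_phys + 1/t_biol = 1/14.3 + 1/19.1 = 0.12229 per day.
t_eff = 14.3 × 19.1 / (14.3 + 19.1) ≈ 8.1775 days.
n = log₂(2620/917) ≈ 1.5146; t = 1.5146 × 8.1775 ≈ 12.385 days.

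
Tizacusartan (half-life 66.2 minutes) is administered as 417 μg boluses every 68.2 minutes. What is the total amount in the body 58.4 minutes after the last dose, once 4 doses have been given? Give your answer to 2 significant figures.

The 4 doses were given 263, 194.8, 126.6, 58.4 minutes ago.
Total = 417·(1/2)^(263/66.2) + 417·(1/2)^(194.8/66.2) + 417·(1/2)^(126.6/66.2) + 417·(1/2)^(58.4/66.2)
      = 26.558 + 54.241 + 110.78 + 226.24 ≈ 417.82 μg.

420 μg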